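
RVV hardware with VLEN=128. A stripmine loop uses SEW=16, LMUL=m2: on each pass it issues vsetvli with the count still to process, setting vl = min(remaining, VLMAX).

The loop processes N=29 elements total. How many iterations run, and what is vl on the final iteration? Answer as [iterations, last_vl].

lanes per group: 128·2/16 = 16
iterations = ceil(29/16) = 2; final-pass vl = 13

[iterations, last_vl] = [2, 13]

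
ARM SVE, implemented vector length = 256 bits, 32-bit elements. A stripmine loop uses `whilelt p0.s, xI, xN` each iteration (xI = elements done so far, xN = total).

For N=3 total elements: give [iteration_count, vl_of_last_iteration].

[iterations, last_vl] = [1, 3]

register lanes = 256/32 = 8
iterations = ceil(3/8) = 1; final-pass vl = 3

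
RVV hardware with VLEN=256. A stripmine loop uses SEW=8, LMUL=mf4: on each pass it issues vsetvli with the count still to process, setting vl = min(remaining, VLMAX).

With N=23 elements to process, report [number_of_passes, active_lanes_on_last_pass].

lanes per group: 256·1/4/8 = 8
iterations = ceil(23/8) = 3; final-pass vl = 7

[iterations, last_vl] = [3, 7]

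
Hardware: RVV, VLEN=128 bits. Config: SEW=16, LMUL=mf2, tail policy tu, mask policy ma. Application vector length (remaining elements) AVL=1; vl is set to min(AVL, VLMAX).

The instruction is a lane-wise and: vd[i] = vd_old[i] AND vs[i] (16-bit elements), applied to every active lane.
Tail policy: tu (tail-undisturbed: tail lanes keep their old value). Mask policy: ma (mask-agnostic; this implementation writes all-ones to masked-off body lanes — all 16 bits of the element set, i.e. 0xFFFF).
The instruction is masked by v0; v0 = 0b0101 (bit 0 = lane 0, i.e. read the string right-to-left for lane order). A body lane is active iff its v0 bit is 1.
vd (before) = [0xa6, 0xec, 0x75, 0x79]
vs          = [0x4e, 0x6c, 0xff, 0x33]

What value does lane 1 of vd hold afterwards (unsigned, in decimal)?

vd[1] = 236

VLMAX = (128 × 1/2) / 16 = 4 lanes
vl = min(AVL, VLMAX) = min(1, 4) = 1
vd[0] and(0xa6,0x4e) -> 0x06
vd[1] tail/keep -> 0xec
vd[2] tail/keep -> 0x75
vd[3] tail/keep -> 0x79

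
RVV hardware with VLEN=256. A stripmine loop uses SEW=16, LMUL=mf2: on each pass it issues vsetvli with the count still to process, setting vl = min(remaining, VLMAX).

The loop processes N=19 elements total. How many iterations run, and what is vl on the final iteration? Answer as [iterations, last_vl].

lanes per group: 256·1/2/16 = 8
N=19: ⌈19/8⌉ = 3 iters; last vl = 19 − 2×8 = 3

[iterations, last_vl] = [3, 3]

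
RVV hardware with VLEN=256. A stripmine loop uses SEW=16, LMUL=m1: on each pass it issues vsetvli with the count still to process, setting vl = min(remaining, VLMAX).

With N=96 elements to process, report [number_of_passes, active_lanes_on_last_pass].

[iterations, last_vl] = [6, 16]

VLMAX = (256 × 1) / 16 = 16 lanes
N=96: ⌈96/16⌉ = 6 iters; last vl = 96 − 5×16 = 16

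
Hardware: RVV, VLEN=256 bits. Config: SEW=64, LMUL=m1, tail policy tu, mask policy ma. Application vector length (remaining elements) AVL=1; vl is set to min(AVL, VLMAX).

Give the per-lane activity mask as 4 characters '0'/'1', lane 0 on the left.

VLMAX = VLEN×LMUL/SEW = 256×1/64 = 4
vl ← min(1, 4) = 1
bits (lane 0 leftmost): 1000

predicate = 1000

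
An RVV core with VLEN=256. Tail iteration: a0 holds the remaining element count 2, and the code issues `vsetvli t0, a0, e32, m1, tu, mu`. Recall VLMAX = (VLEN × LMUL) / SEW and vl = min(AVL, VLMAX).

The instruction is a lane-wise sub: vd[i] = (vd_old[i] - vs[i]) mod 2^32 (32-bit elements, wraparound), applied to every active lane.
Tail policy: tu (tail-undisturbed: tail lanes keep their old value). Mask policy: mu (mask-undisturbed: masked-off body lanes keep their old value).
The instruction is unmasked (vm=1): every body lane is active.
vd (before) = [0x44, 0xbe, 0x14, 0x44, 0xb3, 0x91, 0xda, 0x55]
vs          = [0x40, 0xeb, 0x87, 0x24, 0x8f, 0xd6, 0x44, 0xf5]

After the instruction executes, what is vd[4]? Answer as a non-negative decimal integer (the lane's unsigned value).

lanes per group: 256·1/32 = 8
AVL=2 ≤ VLMAX=8, so vl = 2
vd[0] sub(0x44,0x40) -> 0x04
vd[1] sub(0xbe,0xeb) -> 0xffffffd3
vd[2] tail/keep -> 0x14
vd[3] tail/keep -> 0x44
vd[4] tail/keep -> 0xb3
vd[5] tail/keep -> 0x91
vd[6] tail/keep -> 0xda
vd[7] tail/keep -> 0x55

vd[4] = 179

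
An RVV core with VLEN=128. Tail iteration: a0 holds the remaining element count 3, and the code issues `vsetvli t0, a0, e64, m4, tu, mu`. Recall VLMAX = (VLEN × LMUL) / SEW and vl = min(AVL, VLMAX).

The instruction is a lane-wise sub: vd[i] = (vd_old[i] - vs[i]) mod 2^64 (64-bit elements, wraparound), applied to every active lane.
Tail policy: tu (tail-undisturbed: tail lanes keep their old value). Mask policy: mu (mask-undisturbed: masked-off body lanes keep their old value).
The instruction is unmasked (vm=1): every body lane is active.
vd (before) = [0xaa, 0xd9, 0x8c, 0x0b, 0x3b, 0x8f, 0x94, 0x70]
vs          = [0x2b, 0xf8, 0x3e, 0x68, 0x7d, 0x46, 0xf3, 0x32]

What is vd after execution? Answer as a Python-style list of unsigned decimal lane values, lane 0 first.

lanes per group: 128·4/64 = 8
AVL=3 ≤ VLMAX=8, so vl = 3
[0] sub(0xaa,0x2b) = 0x7f
[1] sub(0xd9,0xf8) = 0xffffffffffffffe1
[2] sub(0x8c,0x3e) = 0x4e
[3] tail/keep = 0x0b
[4] tail/keep = 0x3b
[5] tail/keep = 0x8f
[6] tail/keep = 0x94
[7] tail/keep = 0x70

vd = [127, 18446744073709551585, 78, 11, 59, 143, 148, 112]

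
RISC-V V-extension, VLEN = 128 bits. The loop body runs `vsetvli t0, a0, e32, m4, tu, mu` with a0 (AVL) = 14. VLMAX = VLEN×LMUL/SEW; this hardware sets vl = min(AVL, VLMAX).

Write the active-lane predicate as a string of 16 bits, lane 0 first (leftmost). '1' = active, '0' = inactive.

VLMAX = VLEN×LMUL/SEW = 128×4/32 = 16
AVL=14 ≤ VLMAX=16, so vl = 14
bits (lane 0 leftmost): 1111111111111100

predicate = 1111111111111100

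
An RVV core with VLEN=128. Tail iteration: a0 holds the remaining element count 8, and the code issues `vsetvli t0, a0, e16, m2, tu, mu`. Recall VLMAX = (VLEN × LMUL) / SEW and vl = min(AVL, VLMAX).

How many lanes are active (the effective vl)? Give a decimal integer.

VLMAX = (128 × 2) / 16 = 16 lanes
vl = min(AVL, VLMAX) = min(8, 16) = 8

vl = 8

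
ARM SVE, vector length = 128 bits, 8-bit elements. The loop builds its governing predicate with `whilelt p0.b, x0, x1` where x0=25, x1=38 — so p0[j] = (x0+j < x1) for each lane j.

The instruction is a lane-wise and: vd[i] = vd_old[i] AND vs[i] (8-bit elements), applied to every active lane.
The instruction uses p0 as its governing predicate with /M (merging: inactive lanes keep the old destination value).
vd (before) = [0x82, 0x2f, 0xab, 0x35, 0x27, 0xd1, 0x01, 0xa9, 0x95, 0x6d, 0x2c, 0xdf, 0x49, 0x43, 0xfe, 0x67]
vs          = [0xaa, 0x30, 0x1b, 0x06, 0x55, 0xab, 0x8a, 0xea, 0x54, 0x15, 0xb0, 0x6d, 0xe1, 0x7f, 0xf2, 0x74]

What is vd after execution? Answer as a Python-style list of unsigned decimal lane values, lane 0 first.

vd = [130, 32, 11, 4, 5, 129, 0, 168, 20, 5, 32, 77, 65, 67, 254, 103]

lane count: 128 div 8 = 16
active while 25+j < 38, i.e. j ∈ [0,13) capped at 16 ⇒ 13
lane  0: and(0x82,0xaa) ⇒ 0x82
lane  1: and(0x2f,0x30) ⇒ 0x20
lane  2: and(0xab,0x1b) ⇒ 0x0b
lane  3: and(0x35,0x06) ⇒ 0x04
lane  4: and(0x27,0x55) ⇒ 0x05
lane  5: and(0xd1,0xab) ⇒ 0x81
lane  6: and(0x01,0x8a) ⇒ 0x00
lane  7: and(0xa9,0xea) ⇒ 0xa8
lane  8: and(0x95,0x54) ⇒ 0x14
lane  9: and(0x6d,0x15) ⇒ 0x05
lane 10: and(0x2c,0xb0) ⇒ 0x20
lane 11: and(0xdf,0x6d) ⇒ 0x4d
lane 12: and(0x49,0xe1) ⇒ 0x41
lane 13: tail/keep ⇒ 0x43
lane 14: tail/keep ⇒ 0xfe
lane 15: tail/keep ⇒ 0x67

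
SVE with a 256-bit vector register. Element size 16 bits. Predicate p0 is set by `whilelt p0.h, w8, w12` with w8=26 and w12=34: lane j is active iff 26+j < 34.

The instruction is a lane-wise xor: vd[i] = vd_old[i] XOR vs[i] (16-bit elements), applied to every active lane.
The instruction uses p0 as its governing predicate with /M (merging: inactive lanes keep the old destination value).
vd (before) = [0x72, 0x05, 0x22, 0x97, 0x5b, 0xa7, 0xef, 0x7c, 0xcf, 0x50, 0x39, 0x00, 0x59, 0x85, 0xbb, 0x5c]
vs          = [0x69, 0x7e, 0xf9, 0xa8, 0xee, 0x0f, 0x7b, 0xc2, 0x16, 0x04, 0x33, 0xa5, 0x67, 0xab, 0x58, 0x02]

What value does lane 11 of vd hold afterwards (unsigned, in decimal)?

256-bit reg / 16-bit elem → 16 lanes
whilelt: lane j active iff 26+j < 34 → j < 8 → 8 active
  i=0: xor(0x72,0x69) → 27
  i=1: xor(0x05,0x7e) → 123
  i=2: xor(0x22,0xf9) → 219
  i=3: xor(0x97,0xa8) → 63
  i=4: xor(0x5b,0xee) → 181
  i=5: xor(0xa7,0x0f) → 168
  i=6: xor(0xef,0x7b) → 148
  i=7: xor(0x7c,0xc2) → 190
  i=8: tail/keep → 207
  i=9: tail/keep → 80
  i=10: tail/keep → 57
  i=11: tail/keep → 0
  i=12: tail/keep → 89
  i=13: tail/keep → 133
  i=14: tail/keep → 187
  i=15: tail/keep → 92

vd[11] = 0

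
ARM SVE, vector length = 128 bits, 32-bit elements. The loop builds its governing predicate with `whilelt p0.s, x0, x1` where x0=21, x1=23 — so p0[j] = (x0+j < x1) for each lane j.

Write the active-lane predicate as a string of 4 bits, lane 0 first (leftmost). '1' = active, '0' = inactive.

predicate = 1100

register lanes = 128/32 = 4
active while 21+j < 23, i.e. j ∈ [0,2) capped at 4 ⇒ 2
bits (lane 0 leftmost): 1100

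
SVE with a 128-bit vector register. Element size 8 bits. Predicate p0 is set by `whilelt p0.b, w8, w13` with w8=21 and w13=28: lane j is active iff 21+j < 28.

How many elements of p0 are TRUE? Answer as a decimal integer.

register lanes = 128/8 = 16
whilelt: lane j active iff 21+j < 28 → j < 7 → 7 active

vl = 7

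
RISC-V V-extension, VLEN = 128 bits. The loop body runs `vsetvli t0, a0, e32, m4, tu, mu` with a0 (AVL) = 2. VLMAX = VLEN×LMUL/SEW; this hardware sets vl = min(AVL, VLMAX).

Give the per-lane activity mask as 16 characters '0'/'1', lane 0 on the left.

predicate = 1100000000000000

VLMAX = VLEN×LMUL/SEW = 128×4/32 = 16
vl = min(AVL, VLMAX) = min(2, 16) = 2
bits (lane 0 leftmost): 1100000000000000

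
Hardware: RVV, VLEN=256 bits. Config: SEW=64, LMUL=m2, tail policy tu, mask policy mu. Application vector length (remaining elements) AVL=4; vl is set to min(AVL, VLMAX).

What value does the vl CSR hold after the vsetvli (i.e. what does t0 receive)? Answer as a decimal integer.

VLMAX = VLEN×LMUL/SEW = 256×2/64 = 8
vl ← min(4, 8) = 4

vl = 4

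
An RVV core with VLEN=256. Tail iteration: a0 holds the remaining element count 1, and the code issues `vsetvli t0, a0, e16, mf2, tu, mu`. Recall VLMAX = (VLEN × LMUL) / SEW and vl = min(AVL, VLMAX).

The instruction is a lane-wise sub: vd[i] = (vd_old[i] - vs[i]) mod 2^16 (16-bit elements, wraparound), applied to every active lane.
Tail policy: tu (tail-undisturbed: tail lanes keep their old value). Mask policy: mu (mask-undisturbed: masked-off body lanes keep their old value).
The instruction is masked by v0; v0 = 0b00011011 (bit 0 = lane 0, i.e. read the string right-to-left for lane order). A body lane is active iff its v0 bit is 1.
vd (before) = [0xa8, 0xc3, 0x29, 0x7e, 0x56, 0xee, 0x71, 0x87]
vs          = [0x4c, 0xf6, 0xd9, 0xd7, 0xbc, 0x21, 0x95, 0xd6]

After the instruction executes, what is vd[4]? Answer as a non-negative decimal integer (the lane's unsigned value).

VLMAX = (256 × 1/2) / 16 = 8 lanes
vl = min(AVL, VLMAX) = min(1, 8) = 1
[0] sub(0xa8,0x4c) = 0x5c
[1] tail/keep = 0xc3
[2] tail/keep = 0x29
[3] tail/keep = 0x7e
[4] tail/keep = 0x56
[5] tail/keep = 0xee
[6] tail/keep = 0x71
[7] tail/keep = 0x87

vd[4] = 86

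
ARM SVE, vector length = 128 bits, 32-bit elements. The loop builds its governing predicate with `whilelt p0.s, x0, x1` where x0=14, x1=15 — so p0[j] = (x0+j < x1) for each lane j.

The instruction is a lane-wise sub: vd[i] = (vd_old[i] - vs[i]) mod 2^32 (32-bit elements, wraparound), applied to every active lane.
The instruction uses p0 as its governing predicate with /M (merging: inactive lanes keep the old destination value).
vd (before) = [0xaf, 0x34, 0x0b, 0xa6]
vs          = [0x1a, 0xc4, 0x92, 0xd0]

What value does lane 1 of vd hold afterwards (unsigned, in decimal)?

vd[1] = 52

register lanes = 128/32 = 4
whilelt: lane j active iff 14+j < 15 → j < 1 → 1 active
lane  0: sub(0xaf,0x1a) ⇒ 0x95
lane  1: tail/keep ⇒ 0x34
lane  2: tail/keep ⇒ 0x0b
lane  3: tail/keep ⇒ 0xa6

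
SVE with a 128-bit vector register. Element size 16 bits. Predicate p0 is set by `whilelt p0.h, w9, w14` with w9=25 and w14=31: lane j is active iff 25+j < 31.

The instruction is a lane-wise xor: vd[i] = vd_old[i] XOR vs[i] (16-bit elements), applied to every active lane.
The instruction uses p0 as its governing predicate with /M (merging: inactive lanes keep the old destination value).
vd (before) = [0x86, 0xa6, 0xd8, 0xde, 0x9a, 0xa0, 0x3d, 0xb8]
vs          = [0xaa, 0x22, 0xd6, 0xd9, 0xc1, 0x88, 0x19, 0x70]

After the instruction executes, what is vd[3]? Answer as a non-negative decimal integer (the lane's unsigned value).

lane count: 128 div 16 = 8
whilelt: lane j active iff 25+j < 31 → j < 6 → 6 active
  i=0: xor(0x86,0xaa) → 44
  i=1: xor(0xa6,0x22) → 132
  i=2: xor(0xd8,0xd6) → 14
  i=3: xor(0xde,0xd9) → 7
  i=4: xor(0x9a,0xc1) → 91
  i=5: xor(0xa0,0x88) → 40
  i=6: tail/keep → 61
  i=7: tail/keep → 184

vd[3] = 7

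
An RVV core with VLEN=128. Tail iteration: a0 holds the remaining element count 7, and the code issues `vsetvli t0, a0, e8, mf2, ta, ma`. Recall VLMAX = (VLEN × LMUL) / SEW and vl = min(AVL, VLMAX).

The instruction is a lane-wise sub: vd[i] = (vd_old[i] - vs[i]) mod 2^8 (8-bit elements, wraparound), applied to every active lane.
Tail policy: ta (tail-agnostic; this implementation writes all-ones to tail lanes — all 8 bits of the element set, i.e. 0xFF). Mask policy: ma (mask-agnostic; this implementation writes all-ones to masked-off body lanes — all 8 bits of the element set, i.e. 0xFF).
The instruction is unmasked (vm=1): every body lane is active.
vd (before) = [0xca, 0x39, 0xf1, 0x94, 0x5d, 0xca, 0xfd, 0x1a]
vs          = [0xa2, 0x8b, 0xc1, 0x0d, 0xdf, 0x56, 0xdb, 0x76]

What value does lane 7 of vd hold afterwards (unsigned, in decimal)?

VLMAX = (128 × 1/2) / 8 = 8 lanes
vl ← min(7, 8) = 7
  i=0: sub(0xca,0xa2) → 40
  i=1: sub(0x39,0x8b) → 174
  i=2: sub(0xf1,0xc1) → 48
  i=3: sub(0x94,0x0d) → 135
  i=4: sub(0x5d,0xdf) → 126
  i=5: sub(0xca,0x56) → 116
  i=6: sub(0xfd,0xdb) → 34
  i=7: tail/ones → 255

vd[7] = 255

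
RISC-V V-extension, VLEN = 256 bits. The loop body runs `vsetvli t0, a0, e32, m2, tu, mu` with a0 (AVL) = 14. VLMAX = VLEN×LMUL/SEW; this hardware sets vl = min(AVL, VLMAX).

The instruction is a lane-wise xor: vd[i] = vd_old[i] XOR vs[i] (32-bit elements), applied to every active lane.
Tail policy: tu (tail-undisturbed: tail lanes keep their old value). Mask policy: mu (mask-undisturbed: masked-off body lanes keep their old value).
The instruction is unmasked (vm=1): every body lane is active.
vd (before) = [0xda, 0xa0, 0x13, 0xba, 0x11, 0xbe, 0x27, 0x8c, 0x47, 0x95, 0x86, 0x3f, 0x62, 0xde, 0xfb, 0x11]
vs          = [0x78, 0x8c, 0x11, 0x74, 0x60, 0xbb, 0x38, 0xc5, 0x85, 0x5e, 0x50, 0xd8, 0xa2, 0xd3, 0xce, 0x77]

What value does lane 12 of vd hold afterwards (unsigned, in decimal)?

vd[12] = 192

VLMAX = (256 × 2) / 32 = 16 lanes
vl = min(AVL, VLMAX) = min(14, 16) = 14
[0] xor(0xda,0x78) = 0xa2
[1] xor(0xa0,0x8c) = 0x2c
[2] xor(0x13,0x11) = 0x02
[3] xor(0xba,0x74) = 0xce
[4] xor(0x11,0x60) = 0x71
[5] xor(0xbe,0xbb) = 0x05
[6] xor(0x27,0x38) = 0x1f
[7] xor(0x8c,0xc5) = 0x49
[8] xor(0x47,0x85) = 0xc2
[9] xor(0x95,0x5e) = 0xcb
[10] xor(0x86,0x50) = 0xd6
[11] xor(0x3f,0xd8) = 0xe7
[12] xor(0x62,0xa2) = 0xc0
[13] xor(0xde,0xd3) = 0x0d
[14] tail/keep = 0xfb
[15] tail/keep = 0x11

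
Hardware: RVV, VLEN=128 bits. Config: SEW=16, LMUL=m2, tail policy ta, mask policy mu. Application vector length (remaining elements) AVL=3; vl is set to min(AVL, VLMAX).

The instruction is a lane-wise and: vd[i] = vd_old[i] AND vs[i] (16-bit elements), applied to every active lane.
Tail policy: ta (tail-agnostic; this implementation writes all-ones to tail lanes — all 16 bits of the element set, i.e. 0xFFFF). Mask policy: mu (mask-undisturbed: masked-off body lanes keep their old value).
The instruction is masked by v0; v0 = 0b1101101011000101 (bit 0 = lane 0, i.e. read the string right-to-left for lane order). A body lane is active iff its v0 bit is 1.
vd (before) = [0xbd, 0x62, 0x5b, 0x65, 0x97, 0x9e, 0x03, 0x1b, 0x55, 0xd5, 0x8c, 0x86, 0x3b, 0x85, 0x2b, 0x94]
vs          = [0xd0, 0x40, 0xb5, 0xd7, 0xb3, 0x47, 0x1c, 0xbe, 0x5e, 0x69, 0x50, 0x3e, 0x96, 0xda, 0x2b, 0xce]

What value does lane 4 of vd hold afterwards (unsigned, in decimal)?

lanes per group: 128·2/16 = 16
vl ← min(3, 16) = 3
lane  0: and(0xbd,0xd0) ⇒ 0x90
lane  1: mask-off/keep ⇒ 0x62
lane  2: and(0x5b,0xb5) ⇒ 0x11
lane  3: tail/ones ⇒ 0xffff
lane  4: tail/ones ⇒ 0xffff
lane  5: tail/ones ⇒ 0xffff
lane  6: tail/ones ⇒ 0xffff
lane  7: tail/ones ⇒ 0xffff
lane  8: tail/ones ⇒ 0xffff
lane  9: tail/ones ⇒ 0xffff
lane 10: tail/ones ⇒ 0xffff
lane 11: tail/ones ⇒ 0xffff
lane 12: tail/ones ⇒ 0xffff
lane 13: tail/ones ⇒ 0xffff
lane 14: tail/ones ⇒ 0xffff
lane 15: tail/ones ⇒ 0xffff

vd[4] = 65535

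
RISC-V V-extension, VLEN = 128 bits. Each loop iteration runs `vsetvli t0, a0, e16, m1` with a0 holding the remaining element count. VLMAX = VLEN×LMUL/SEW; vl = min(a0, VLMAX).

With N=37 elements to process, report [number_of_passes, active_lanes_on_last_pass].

VLMAX = (128 × 1) / 16 = 8 lanes
37 elements at 8/iter → 5 passes, remainder 5 on the last

[iterations, last_vl] = [5, 5]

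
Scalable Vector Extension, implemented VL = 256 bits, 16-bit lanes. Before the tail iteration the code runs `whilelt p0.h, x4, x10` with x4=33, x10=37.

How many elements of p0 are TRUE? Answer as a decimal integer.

256-bit reg / 16-bit elem → 16 lanes
active while 33+j < 37, i.e. j ∈ [0,4) capped at 16 ⇒ 4

vl = 4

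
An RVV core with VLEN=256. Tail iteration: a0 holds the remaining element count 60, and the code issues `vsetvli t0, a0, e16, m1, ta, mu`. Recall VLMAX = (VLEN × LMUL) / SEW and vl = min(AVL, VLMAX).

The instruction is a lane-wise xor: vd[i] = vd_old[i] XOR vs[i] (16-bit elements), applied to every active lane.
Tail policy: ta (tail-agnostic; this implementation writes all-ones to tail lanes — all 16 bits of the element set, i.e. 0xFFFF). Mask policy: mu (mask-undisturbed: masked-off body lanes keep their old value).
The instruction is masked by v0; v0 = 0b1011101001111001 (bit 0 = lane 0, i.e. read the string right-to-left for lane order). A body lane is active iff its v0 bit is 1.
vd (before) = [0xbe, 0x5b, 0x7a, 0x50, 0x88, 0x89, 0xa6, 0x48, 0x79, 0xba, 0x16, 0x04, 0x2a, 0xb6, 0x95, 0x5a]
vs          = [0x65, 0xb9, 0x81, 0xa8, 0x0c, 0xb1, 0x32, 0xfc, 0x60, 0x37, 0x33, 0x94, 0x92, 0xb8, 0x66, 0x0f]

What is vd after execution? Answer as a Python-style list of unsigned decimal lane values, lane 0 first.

lanes per group: 256·1/16 = 16
AVL=60 > VLMAX=16, so vl = 16
[0] xor(0xbe,0x65) = 0xdb
[1] mask-off/keep = 0x5b
[2] mask-off/keep = 0x7a
[3] xor(0x50,0xa8) = 0xf8
[4] xor(0x88,0x0c) = 0x84
[5] xor(0x89,0xb1) = 0x38
[6] xor(0xa6,0x32) = 0x94
[7] mask-off/keep = 0x48
[8] mask-off/keep = 0x79
[9] xor(0xba,0x37) = 0x8d
[10] mask-off/keep = 0x16
[11] xor(0x04,0x94) = 0x90
[12] xor(0x2a,0x92) = 0xb8
[13] xor(0xb6,0xb8) = 0x0e
[14] mask-off/keep = 0x95
[15] xor(0x5a,0x0f) = 0x55

vd = [219, 91, 122, 248, 132, 56, 148, 72, 121, 141, 22, 144, 184, 14, 149, 85]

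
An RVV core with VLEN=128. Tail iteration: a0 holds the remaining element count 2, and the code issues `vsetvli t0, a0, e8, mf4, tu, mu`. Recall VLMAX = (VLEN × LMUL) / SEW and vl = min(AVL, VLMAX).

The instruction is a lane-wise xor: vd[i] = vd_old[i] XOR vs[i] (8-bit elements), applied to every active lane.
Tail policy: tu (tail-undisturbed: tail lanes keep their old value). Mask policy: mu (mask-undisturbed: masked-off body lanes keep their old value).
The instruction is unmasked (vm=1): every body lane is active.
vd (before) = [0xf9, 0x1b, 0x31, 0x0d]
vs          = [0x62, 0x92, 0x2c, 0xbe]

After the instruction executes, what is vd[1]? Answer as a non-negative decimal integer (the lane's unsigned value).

vd[1] = 137

lanes per group: 128·1/4/8 = 4
vl = min(AVL, VLMAX) = min(2, 4) = 2
lane  0: xor(0xf9,0x62) ⇒ 0x9b
lane  1: xor(0x1b,0x92) ⇒ 0x89
lane  2: tail/keep ⇒ 0x31
lane  3: tail/keep ⇒ 0x0d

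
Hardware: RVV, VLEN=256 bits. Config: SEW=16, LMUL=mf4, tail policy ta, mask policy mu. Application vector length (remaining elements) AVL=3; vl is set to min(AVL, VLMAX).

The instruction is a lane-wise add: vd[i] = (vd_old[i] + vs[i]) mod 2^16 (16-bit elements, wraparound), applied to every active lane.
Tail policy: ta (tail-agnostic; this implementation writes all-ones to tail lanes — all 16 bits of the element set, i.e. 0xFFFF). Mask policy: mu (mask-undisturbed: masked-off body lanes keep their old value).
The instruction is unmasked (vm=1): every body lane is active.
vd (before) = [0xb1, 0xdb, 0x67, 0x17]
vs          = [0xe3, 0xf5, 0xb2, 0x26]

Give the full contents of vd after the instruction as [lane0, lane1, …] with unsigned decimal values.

VLMAX = (256 × 1/4) / 16 = 4 lanes
vl ← min(3, 4) = 3
vd[0] add(0xb1,0xe3) -> 0x194
vd[1] add(0xdb,0xf5) -> 0x1d0
vd[2] add(0x67,0xb2) -> 0x119
vd[3] tail/ones -> 0xffff

vd = [404, 464, 281, 65535]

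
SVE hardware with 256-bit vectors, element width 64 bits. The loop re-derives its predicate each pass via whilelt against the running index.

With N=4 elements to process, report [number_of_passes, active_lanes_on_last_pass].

[iterations, last_vl] = [1, 4]

lane count: 256 div 64 = 4
N=4: ⌈4/4⌉ = 1 iters; last vl = 4 − 0×4 = 4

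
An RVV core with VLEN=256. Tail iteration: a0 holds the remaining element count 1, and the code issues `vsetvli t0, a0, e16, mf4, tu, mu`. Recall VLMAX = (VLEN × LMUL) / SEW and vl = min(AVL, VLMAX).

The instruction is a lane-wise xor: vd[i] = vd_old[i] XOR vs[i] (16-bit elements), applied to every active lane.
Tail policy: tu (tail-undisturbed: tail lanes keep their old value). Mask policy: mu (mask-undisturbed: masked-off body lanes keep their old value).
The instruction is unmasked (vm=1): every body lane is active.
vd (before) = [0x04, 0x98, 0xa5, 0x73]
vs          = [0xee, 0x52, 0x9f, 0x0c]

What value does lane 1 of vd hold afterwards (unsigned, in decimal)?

lanes per group: 256·1/4/16 = 4
vl = min(AVL, VLMAX) = min(1, 4) = 1
[0] xor(0x04,0xee) = 0xea
[1] tail/keep = 0x98
[2] tail/keep = 0xa5
[3] tail/keep = 0x73

vd[1] = 152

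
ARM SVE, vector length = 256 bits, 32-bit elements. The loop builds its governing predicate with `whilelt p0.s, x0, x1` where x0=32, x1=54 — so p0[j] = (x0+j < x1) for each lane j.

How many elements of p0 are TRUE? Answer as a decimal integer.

vl = 8

256-bit reg / 32-bit elem → 8 lanes
whilelt: lane j active iff 32+j < 54 → j < 22 → 8 active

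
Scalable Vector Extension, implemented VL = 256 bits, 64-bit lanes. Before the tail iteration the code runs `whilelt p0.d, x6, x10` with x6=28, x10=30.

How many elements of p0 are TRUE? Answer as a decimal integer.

register lanes = 256/64 = 4
p0[j] = (28+j < 30); true for j=0..1 → 2 lanes set

vl = 2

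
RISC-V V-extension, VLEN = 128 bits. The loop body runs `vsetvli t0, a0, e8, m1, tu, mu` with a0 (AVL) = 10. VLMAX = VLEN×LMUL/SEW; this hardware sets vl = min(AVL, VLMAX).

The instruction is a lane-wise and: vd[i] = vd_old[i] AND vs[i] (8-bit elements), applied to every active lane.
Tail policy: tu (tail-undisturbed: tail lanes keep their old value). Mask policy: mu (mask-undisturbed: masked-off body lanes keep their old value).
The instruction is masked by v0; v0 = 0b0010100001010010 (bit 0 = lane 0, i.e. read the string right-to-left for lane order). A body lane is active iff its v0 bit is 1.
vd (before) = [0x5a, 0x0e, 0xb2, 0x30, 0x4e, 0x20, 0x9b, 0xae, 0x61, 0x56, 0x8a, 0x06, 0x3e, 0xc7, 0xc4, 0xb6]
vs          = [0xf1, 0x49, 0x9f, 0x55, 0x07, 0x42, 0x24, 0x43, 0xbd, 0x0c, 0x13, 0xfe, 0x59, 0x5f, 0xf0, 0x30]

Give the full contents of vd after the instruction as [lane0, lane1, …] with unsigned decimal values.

vd = [90, 8, 178, 48, 6, 32, 0, 174, 97, 86, 138, 6, 62, 199, 196, 182]

VLMAX = VLEN×LMUL/SEW = 128×1/8 = 16
vl = min(AVL, VLMAX) = min(10, 16) = 10
  i=0: mask-off/keep → 90
  i=1: and(0x0e,0x49) → 8
  i=2: mask-off/keep → 178
  i=3: mask-off/keep → 48
  i=4: and(0x4e,0x07) → 6
  i=5: mask-off/keep → 32
  i=6: and(0x9b,0x24) → 0
  i=7: mask-off/keep → 174
  i=8: mask-off/keep → 97
  i=9: mask-off/keep → 86
  i=10: tail/keep → 138
  i=11: tail/keep → 6
  i=12: tail/keep → 62
  i=13: tail/keep → 199
  i=14: tail/keep → 196
  i=15: tail/keep → 182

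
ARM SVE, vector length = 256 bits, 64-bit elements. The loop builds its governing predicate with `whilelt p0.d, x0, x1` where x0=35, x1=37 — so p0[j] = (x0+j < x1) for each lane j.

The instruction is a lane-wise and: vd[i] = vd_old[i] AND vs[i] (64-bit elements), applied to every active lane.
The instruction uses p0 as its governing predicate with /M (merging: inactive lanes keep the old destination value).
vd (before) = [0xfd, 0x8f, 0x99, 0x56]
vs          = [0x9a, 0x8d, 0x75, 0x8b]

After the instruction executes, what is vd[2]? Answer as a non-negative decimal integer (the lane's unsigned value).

256-bit reg / 64-bit elem → 4 lanes
active while 35+j < 37, i.e. j ∈ [0,2) capped at 4 ⇒ 2
[0] and(0xfd,0x9a) = 0x98
[1] and(0x8f,0x8d) = 0x8d
[2] tail/keep = 0x99
[3] tail/keep = 0x56

vd[2] = 153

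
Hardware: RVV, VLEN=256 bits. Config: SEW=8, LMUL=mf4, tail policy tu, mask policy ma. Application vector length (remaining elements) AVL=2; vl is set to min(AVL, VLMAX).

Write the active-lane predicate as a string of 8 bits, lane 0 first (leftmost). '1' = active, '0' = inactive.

predicate = 11000000

lanes per group: 256·1/4/8 = 8
vl ← min(2, 8) = 2
bits (lane 0 leftmost): 11000000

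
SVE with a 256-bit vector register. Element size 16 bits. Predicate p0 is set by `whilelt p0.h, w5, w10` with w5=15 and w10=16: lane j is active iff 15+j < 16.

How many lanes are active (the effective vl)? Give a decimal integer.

vl = 1

256-bit reg / 16-bit elem → 16 lanes
whilelt: lane j active iff 15+j < 16 → j < 1 → 1 active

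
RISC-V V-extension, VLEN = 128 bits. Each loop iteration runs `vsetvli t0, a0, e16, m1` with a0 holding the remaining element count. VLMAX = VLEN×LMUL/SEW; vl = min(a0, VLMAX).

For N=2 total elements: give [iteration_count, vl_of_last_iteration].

VLMAX = (128 × 1) / 16 = 8 lanes
2 elements at 8/iter → 1 passes, remainder 2 on the last

[iterations, last_vl] = [1, 2]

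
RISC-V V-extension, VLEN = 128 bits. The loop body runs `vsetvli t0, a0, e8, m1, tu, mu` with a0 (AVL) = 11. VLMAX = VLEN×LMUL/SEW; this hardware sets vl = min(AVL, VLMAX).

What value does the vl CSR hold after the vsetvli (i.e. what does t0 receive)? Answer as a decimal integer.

VLMAX = (128 × 1) / 8 = 16 lanes
vl = min(AVL, VLMAX) = min(11, 16) = 11

vl = 11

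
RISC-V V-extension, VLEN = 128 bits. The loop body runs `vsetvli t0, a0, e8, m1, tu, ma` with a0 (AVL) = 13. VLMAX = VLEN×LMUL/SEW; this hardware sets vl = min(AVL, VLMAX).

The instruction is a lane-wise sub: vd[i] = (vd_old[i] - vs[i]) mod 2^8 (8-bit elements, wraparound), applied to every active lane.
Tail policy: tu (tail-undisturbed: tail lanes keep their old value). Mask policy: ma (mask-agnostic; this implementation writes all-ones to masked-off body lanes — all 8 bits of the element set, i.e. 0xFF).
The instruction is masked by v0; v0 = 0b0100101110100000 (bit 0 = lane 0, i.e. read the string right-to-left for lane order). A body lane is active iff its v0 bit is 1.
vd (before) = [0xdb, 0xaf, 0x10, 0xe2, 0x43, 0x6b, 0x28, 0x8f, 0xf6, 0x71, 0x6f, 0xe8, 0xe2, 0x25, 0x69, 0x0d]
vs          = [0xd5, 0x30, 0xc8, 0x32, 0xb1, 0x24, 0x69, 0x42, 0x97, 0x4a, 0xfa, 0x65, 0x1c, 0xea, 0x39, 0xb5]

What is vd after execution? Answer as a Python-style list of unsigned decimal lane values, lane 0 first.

vd = [255, 255, 255, 255, 255, 71, 255, 77, 95, 39, 255, 131, 255, 37, 105, 13]

VLMAX = VLEN×LMUL/SEW = 128×1/8 = 16
vl ← min(13, 16) = 13
  i=0: mask-off/ones → 255
  i=1: mask-off/ones → 255
  i=2: mask-off/ones → 255
  i=3: mask-off/ones → 255
  i=4: mask-off/ones → 255
  i=5: sub(0x6b,0x24) → 71
  i=6: mask-off/ones → 255
  i=7: sub(0x8f,0x42) → 77
  i=8: sub(0xf6,0x97) → 95
  i=9: sub(0x71,0x4a) → 39
  i=10: mask-off/ones → 255
  i=11: sub(0xe8,0x65) → 131
  i=12: mask-off/ones → 255
  i=13: tail/keep → 37
  i=14: tail/keep → 105
  i=15: tail/keep → 13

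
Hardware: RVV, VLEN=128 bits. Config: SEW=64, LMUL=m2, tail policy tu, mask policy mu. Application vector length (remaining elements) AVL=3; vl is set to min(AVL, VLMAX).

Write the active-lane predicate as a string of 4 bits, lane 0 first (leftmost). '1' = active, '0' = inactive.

predicate = 1110

VLMAX = VLEN×LMUL/SEW = 128×2/64 = 4
AVL=3 ≤ VLMAX=4, so vl = 3
bits (lane 0 leftmost): 1110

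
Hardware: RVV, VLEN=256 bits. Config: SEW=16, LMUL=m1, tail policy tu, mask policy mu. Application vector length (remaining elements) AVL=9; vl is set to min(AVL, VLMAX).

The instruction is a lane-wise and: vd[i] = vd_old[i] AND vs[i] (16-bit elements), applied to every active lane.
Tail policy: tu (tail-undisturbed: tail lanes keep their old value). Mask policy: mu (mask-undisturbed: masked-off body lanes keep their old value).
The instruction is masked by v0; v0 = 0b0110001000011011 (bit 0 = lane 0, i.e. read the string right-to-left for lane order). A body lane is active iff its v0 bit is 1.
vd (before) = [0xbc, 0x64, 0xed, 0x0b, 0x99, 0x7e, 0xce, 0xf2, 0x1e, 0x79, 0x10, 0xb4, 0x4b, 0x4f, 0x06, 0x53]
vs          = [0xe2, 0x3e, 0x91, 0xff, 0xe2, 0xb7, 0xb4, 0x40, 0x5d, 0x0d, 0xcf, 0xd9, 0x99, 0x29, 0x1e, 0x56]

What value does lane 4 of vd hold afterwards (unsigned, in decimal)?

VLMAX = VLEN×LMUL/SEW = 256×1/16 = 16
vl = min(AVL, VLMAX) = min(9, 16) = 9
lane  0: and(0xbc,0xe2) ⇒ 0xa0
lane  1: and(0x64,0x3e) ⇒ 0x24
lane  2: mask-off/keep ⇒ 0xed
lane  3: and(0x0b,0xff) ⇒ 0x0b
lane  4: and(0x99,0xe2) ⇒ 0x80
lane  5: mask-off/keep ⇒ 0x7e
lane  6: mask-off/keep ⇒ 0xce
lane  7: mask-off/keep ⇒ 0xf2
lane  8: mask-off/keep ⇒ 0x1e
lane  9: tail/keep ⇒ 0x79
lane 10: tail/keep ⇒ 0x10
lane 11: tail/keep ⇒ 0xb4
lane 12: tail/keep ⇒ 0x4b
lane 13: tail/keep ⇒ 0x4f
lane 14: tail/keep ⇒ 0x06
lane 15: tail/keep ⇒ 0x53

vd[4] = 128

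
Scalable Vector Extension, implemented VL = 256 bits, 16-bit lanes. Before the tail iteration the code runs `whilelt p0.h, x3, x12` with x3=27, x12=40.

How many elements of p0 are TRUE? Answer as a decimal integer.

lane count: 256 div 16 = 16
active while 27+j < 40, i.e. j ∈ [0,13) capped at 16 ⇒ 13

vl = 13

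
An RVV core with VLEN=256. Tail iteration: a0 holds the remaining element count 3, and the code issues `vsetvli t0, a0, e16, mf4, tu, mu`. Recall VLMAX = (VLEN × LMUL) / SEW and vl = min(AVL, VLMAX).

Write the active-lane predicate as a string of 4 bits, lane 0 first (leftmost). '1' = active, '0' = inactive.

lanes per group: 256·1/4/16 = 4
vl ← min(3, 4) = 3
bits (lane 0 leftmost): 1110

predicate = 1110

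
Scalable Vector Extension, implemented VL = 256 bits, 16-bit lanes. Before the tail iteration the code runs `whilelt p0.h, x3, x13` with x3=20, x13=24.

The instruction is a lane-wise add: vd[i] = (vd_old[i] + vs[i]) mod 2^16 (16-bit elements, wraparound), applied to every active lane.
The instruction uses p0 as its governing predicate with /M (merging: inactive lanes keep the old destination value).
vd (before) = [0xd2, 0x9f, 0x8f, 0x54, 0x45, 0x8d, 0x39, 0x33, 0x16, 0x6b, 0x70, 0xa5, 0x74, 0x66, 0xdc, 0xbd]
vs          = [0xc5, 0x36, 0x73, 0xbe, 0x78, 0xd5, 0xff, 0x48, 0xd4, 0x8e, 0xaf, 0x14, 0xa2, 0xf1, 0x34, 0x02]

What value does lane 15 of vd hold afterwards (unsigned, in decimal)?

vd[15] = 189

lane count: 256 div 16 = 16
p0[j] = (20+j < 24); true for j=0..3 → 4 lanes set
lane  0: add(0xd2,0xc5) ⇒ 0x197
lane  1: add(0x9f,0x36) ⇒ 0xd5
lane  2: add(0x8f,0x73) ⇒ 0x102
lane  3: add(0x54,0xbe) ⇒ 0x112
lane  4: tail/keep ⇒ 0x45
lane  5: tail/keep ⇒ 0x8d
lane  6: tail/keep ⇒ 0x39
lane  7: tail/keep ⇒ 0x33
lane  8: tail/keep ⇒ 0x16
lane  9: tail/keep ⇒ 0x6b
lane 10: tail/keep ⇒ 0x70
lane 11: tail/keep ⇒ 0xa5
lane 12: tail/keep ⇒ 0x74
lane 13: tail/keep ⇒ 0x66
lane 14: tail/keep ⇒ 0xdc
lane 15: tail/keep ⇒ 0xbd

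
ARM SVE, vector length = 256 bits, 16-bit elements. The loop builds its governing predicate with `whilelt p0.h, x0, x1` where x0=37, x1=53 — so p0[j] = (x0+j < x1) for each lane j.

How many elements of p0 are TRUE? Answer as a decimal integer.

lane count: 256 div 16 = 16
p0[j] = (37+j < 53); true for j=0..15 → 16 lanes set

vl = 16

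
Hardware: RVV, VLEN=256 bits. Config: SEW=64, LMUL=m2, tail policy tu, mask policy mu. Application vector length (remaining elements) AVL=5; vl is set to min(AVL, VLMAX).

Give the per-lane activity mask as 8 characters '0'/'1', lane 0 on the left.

VLMAX = VLEN×LMUL/SEW = 256×2/64 = 8
vl = min(AVL, VLMAX) = min(5, 8) = 5
bits (lane 0 leftmost): 11111000

predicate = 11111000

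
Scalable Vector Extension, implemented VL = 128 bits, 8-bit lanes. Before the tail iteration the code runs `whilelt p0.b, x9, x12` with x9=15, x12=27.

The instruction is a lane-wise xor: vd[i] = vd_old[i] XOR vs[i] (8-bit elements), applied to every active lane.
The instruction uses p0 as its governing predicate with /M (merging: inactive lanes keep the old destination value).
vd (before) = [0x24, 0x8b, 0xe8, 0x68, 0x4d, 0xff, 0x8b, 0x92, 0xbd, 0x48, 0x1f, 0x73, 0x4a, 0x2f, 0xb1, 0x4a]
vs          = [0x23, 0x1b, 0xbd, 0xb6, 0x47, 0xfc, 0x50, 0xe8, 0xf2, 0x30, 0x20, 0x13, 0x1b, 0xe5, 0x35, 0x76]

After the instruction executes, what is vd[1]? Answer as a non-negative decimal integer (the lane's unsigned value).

lane count: 128 div 8 = 16
active while 15+j < 27, i.e. j ∈ [0,12) capped at 16 ⇒ 12
lane  0: xor(0x24,0x23) ⇒ 0x07
lane  1: xor(0x8b,0x1b) ⇒ 0x90
lane  2: xor(0xe8,0xbd) ⇒ 0x55
lane  3: xor(0x68,0xb6) ⇒ 0xde
lane  4: xor(0x4d,0x47) ⇒ 0x0a
lane  5: xor(0xff,0xfc) ⇒ 0x03
lane  6: xor(0x8b,0x50) ⇒ 0xdb
lane  7: xor(0x92,0xe8) ⇒ 0x7a
lane  8: xor(0xbd,0xf2) ⇒ 0x4f
lane  9: xor(0x48,0x30) ⇒ 0x78
lane 10: xor(0x1f,0x20) ⇒ 0x3f
lane 11: xor(0x73,0x13) ⇒ 0x60
lane 12: tail/keep ⇒ 0x4a
lane 13: tail/keep ⇒ 0x2f
lane 14: tail/keep ⇒ 0xb1
lane 15: tail/keep ⇒ 0x4a

vd[1] = 144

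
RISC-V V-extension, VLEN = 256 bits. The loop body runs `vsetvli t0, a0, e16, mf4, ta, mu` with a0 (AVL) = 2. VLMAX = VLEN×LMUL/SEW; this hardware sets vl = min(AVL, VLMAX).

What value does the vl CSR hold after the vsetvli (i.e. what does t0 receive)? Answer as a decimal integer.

VLMAX = (256 × 1/4) / 16 = 4 lanes
vl ← min(2, 4) = 2

vl = 2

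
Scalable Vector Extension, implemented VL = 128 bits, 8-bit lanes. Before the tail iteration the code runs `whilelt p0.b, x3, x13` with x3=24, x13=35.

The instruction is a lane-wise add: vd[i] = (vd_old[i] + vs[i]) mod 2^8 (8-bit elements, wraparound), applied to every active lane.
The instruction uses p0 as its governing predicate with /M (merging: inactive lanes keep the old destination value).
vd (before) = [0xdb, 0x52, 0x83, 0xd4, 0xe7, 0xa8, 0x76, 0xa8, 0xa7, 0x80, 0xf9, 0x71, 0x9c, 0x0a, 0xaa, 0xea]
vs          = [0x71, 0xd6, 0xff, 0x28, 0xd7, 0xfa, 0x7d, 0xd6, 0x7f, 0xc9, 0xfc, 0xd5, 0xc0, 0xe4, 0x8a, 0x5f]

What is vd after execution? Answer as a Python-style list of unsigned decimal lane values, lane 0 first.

128-bit reg / 8-bit elem → 16 lanes
p0[j] = (24+j < 35); true for j=0..10 → 11 lanes set
lane  0: add(0xdb,0x71) ⇒ 0x4c
lane  1: add(0x52,0xd6) ⇒ 0x28
lane  2: add(0x83,0xff) ⇒ 0x82
lane  3: add(0xd4,0x28) ⇒ 0xfc
lane  4: add(0xe7,0xd7) ⇒ 0xbe
lane  5: add(0xa8,0xfa) ⇒ 0xa2
lane  6: add(0x76,0x7d) ⇒ 0xf3
lane  7: add(0xa8,0xd6) ⇒ 0x7e
lane  8: add(0xa7,0x7f) ⇒ 0x26
lane  9: add(0x80,0xc9) ⇒ 0x49
lane 10: add(0xf9,0xfc) ⇒ 0xf5
lane 11: tail/keep ⇒ 0x71
lane 12: tail/keep ⇒ 0x9c
lane 13: tail/keep ⇒ 0x0a
lane 14: tail/keep ⇒ 0xaa
lane 15: tail/keep ⇒ 0xea

vd = [76, 40, 130, 252, 190, 162, 243, 126, 38, 73, 245, 113, 156, 10, 170, 234]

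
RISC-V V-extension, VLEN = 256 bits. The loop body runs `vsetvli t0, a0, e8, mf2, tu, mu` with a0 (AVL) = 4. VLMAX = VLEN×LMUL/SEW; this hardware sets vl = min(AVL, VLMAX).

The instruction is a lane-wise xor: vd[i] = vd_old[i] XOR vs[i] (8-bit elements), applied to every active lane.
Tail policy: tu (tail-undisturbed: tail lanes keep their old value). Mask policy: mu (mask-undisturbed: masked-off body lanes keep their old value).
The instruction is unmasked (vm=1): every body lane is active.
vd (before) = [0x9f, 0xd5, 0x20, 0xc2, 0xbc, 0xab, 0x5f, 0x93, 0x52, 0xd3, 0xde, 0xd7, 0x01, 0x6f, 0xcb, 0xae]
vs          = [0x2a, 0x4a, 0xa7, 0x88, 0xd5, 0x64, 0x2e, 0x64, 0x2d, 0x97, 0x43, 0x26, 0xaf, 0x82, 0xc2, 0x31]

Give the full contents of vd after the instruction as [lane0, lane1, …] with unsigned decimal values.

vd = [181, 159, 135, 74, 188, 171, 95, 147, 82, 211, 222, 215, 1, 111, 203, 174]

VLMAX = (256 × 1/2) / 8 = 16 lanes
AVL=4 ≤ VLMAX=16, so vl = 4
[0] xor(0x9f,0x2a) = 0xb5
[1] xor(0xd5,0x4a) = 0x9f
[2] xor(0x20,0xa7) = 0x87
[3] xor(0xc2,0x88) = 0x4a
[4] tail/keep = 0xbc
[5] tail/keep = 0xab
[6] tail/keep = 0x5f
[7] tail/keep = 0x93
[8] tail/keep = 0x52
[9] tail/keep = 0xd3
[10] tail/keep = 0xde
[11] tail/keep = 0xd7
[12] tail/keep = 0x01
[13] tail/keep = 0x6f
[14] tail/keep = 0xcb
[15] tail/keep = 0xae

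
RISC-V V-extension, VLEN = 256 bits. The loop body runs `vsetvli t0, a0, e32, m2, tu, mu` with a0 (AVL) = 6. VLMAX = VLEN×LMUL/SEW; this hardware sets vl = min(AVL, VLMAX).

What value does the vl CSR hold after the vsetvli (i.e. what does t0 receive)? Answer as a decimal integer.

vl = 6

VLMAX = (256 × 2) / 32 = 16 lanes
vl = min(AVL, VLMAX) = min(6, 16) = 6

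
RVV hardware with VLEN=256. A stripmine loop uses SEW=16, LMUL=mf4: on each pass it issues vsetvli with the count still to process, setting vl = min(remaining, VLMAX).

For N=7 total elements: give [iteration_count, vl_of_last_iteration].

VLMAX = VLEN×LMUL/SEW = 256×1/4/16 = 4
N=7: ⌈7/4⌉ = 2 iters; last vl = 7 − 1×4 = 3

[iterations, last_vl] = [2, 3]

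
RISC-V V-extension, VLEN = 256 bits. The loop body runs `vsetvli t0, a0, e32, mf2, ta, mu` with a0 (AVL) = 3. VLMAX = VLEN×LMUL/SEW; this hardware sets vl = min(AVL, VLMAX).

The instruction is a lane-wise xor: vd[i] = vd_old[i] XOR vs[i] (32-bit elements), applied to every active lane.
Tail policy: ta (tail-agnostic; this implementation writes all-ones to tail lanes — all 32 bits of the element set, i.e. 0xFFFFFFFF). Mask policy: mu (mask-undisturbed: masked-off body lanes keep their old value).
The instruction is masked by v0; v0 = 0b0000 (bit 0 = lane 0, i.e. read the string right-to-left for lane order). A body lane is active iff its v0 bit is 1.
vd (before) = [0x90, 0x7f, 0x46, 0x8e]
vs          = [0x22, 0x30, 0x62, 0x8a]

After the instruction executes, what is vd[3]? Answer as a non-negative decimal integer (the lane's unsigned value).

VLMAX = (256 × 1/2) / 32 = 4 lanes
AVL=3 ≤ VLMAX=4, so vl = 3
vd[0] mask-off/keep -> 0x90
vd[1] mask-off/keep -> 0x7f
vd[2] mask-off/keep -> 0x46
vd[3] tail/ones -> 0xffffffff

vd[3] = 4294967295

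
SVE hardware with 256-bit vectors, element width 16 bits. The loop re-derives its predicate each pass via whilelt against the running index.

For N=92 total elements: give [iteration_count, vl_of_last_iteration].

lane count: 256 div 16 = 16
iterations = ceil(92/16) = 6; final-pass vl = 12

[iterations, last_vl] = [6, 12]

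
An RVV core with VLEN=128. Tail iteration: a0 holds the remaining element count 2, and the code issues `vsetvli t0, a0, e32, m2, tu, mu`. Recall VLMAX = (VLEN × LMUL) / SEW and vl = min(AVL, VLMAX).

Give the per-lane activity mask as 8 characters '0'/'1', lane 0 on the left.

VLMAX = (128 × 2) / 32 = 8 lanes
vl ← min(2, 8) = 2
bits (lane 0 leftmost): 11000000

predicate = 11000000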